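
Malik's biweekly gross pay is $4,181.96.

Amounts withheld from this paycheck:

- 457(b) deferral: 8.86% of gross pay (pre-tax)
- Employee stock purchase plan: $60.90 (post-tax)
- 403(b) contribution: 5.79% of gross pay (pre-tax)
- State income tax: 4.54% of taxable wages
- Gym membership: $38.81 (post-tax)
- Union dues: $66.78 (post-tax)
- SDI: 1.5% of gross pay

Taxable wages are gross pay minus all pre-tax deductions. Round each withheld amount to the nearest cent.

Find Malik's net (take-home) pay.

$3,178.03

457(b) deferral: $4,181.96 × 0.0886 = $370.52
403(b) contribution: $4,181.96 × 0.0579 = $242.14
Pre-tax total = $370.52 + $242.14 = $612.66
Taxable wages = $4,181.96 − $612.66 = $3,569.30
State income tax: $3,569.30 × 0.0454 = $162.05
SDI: $4,181.96 × 0.015 = $62.73
Gym membership: $38.81
Union dues: $66.78
Employee stock purchase plan: $60.90
Total deductions = $370.52 + $242.14 + $162.05 + $62.73 + $38.81 + $66.78 + $60.90 = $1,003.93
Net pay = $4,181.96 − $1,003.93 = $3,178.03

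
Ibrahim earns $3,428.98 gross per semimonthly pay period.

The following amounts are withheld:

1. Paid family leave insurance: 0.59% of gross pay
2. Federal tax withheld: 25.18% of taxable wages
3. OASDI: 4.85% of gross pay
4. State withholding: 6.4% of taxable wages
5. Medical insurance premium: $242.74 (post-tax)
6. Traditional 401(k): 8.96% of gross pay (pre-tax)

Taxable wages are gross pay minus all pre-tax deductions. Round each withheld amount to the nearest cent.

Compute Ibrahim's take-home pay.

$1,706.62

Traditional 401(k): $3,428.98 × 0.0896 = $307.24
Taxable wages = $3,428.98 − $307.24 = $3,121.74
Federal tax withheld: $3,121.74 × 0.2518 = $786.05
State withholding: $3,121.74 × 0.064 = $199.79
OASDI: $3,428.98 × 0.0485 = $166.31
Paid family leave insurance: $3,428.98 × 0.0059 = $20.23
Medical insurance premium: $242.74
Total deductions = $307.24 + $786.05 + $199.79 + $166.31 + $20.23 + $242.74 = $1,722.36
Net pay = $3,428.98 − $1,722.36 = $1,706.62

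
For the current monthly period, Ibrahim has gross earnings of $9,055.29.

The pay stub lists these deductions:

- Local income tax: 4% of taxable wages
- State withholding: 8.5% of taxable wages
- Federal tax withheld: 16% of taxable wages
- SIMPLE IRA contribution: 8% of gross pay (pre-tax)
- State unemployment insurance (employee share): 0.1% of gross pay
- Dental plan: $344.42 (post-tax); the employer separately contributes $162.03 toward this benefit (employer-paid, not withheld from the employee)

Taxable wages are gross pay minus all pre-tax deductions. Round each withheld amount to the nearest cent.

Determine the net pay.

$5,603.10

SIMPLE IRA contribution: $9,055.29 × 0.08 = $724.42
Taxable wages = $9,055.29 − $724.42 = $8,330.87
Federal tax withheld: $8,330.87 × 0.16 = $1,332.94
Local income tax: $8,330.87 × 0.04 = $333.23
State withholding: $8,330.87 × 0.085 = $708.12
State unemployment insurance (employee share): $9,055.29 × 0.001 = $9.06
Dental plan: $344.42
(Employer's $162.03 toward dental plan is not withheld from the employee.)
Total deductions = $724.42 + $1,332.94 + $333.23 + $708.12 + $9.06 + $344.42 = $3,452.19
Net pay = $9,055.29 − $3,452.19 = $5,603.10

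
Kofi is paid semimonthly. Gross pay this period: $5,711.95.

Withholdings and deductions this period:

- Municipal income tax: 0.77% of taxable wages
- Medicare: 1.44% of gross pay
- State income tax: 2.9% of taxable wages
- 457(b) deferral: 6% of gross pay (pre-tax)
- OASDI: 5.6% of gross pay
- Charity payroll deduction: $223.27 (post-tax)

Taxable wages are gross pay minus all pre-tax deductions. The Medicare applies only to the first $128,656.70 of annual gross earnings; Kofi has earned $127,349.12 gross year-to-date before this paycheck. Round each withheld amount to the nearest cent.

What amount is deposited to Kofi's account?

457(b) deferral: $5,711.95 × 0.06 = $342.72
Taxable wages = $5,711.95 − $342.72 = $5,369.23
Municipal income tax: $5,369.23 × 0.0077 = $41.34
State income tax: $5,369.23 × 0.029 = $155.71
Medicare: only $128,656.70 − $127,349.12 = $1,307.58 of this check is subject → $1,307.58 × 0.0144 = $18.83
OASDI: $5,711.95 × 0.056 = $319.87
Charity payroll deduction: $223.27
Total deductions = $342.72 + $41.34 + $155.71 + $18.83 + $319.87 + $223.27 = $1,101.74
Net pay = $5,711.95 − $1,101.74 = $4,610.21

$4,610.21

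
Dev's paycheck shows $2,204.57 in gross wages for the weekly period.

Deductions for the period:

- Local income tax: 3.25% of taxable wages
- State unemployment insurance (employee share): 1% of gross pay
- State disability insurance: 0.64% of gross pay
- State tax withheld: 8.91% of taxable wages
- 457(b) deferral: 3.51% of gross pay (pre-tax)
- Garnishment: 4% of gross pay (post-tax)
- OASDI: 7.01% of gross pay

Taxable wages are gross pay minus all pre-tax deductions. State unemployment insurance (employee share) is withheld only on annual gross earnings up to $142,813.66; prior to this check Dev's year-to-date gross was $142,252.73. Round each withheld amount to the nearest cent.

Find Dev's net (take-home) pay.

$1,606.09

457(b) deferral: $2,204.57 × 0.0351 = $77.38
Taxable wages = $2,204.57 − $77.38 = $2,127.19
State tax withheld: $2,127.19 × 0.0891 = $189.53
Local income tax: $2,127.19 × 0.0325 = $69.13
State disability insurance: $2,204.57 × 0.0064 = $14.11
OASDI: $2,204.57 × 0.0701 = $154.54
State unemployment insurance (employee share): only $142,813.66 − $142,252.73 = $560.93 of this check is subject → $560.93 × 0.01 = $5.61
Garnishment: $2,204.57 × 0.04 = $88.18
Total deductions = $77.38 + $189.53 + $69.13 + $14.11 + $154.54 + $5.61 + $88.18 = $598.48
Net pay = $2,204.57 − $598.48 = $1,606.09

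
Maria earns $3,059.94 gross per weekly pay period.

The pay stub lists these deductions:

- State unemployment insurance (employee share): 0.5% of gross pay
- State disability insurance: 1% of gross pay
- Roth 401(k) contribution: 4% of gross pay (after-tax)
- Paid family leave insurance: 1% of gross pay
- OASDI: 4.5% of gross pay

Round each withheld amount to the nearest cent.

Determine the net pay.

State unemployment insurance (employee share): $3,059.94 × 0.005 = $15.30
OASDI: $3,059.94 × 0.045 = $137.70
State disability insurance: $3,059.94 × 0.01 = $30.60
Paid family leave insurance: $3,059.94 × 0.01 = $30.60
Roth 401(k) contribution: $3,059.94 × 0.04 = $122.40
Total deductions = $15.30 + $137.70 + $30.60 + $30.60 + $122.40 = $336.60
Net pay = $3,059.94 − $336.60 = $2,723.34

$2,723.34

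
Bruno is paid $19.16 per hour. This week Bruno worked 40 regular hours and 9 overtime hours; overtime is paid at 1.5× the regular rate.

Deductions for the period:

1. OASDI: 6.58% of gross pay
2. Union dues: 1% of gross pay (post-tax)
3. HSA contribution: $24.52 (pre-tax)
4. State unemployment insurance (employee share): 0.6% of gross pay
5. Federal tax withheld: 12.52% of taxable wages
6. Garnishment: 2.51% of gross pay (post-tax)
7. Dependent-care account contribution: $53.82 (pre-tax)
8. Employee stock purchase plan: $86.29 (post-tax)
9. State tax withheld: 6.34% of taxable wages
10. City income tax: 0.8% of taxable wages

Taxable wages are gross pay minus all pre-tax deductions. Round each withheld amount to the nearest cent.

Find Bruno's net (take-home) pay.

Regular pay: 40 × $19.16 = $766.40
Overtime pay: 9 × $19.16 × 1.5 = $258.66
Gross pay = $766.40 + $258.66 = $1025.06
HSA contribution: $24.52
Dependent-care account contribution: $53.82
Pre-tax total = $24.52 + $53.82 = $78.34
Taxable wages = $1025.06 − $78.34 = $946.72
Federal tax withheld: $946.72 × 0.1252 = $118.53
State tax withheld: $946.72 × 0.0634 = $60.02
City income tax: $946.72 × 0.008 = $7.57
State unemployment insurance (employee share): $1025.06 × 0.006 = $6.15
OASDI: $1025.06 × 0.0658 = $67.45
Employee stock purchase plan: $86.29
Garnishment: $1025.06 × 0.0251 = $25.73
Union dues: $1025.06 × 0.01 = $10.25
Total deductions = $24.52 + $53.82 + $118.53 + $60.02 + $7.57 + $6.15 + $67.45 + $86.29 + $25.73 + $10.25 = $460.33
Net pay = $1025.06 − $460.33 = $564.73

$564.73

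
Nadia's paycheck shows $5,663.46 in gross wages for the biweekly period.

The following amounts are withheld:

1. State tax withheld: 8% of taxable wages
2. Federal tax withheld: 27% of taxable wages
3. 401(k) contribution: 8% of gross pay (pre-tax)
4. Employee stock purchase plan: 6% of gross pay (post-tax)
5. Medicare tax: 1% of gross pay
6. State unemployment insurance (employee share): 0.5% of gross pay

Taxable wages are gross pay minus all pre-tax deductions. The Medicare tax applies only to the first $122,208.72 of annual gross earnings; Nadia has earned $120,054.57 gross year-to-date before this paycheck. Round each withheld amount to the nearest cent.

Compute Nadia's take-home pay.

$2,997.08

401(k) contribution: $5,663.46 × 0.08 = $453.08
Taxable wages = $5,663.46 − $453.08 = $5,210.38
Federal tax withheld: $5,210.38 × 0.27 = $1,406.80
State tax withheld: $5,210.38 × 0.08 = $416.83
State unemployment insurance (employee share): $5,663.46 × 0.005 = $28.32
Medicare tax: only $122,208.72 − $120,054.57 = $2,154.15 of this check is subject → $2,154.15 × 0.01 = $21.54
Employee stock purchase plan: $5,663.46 × 0.06 = $339.81
Total deductions = $453.08 + $1,406.80 + $416.83 + $28.32 + $21.54 + $339.81 = $2,666.38
Net pay = $5,663.46 − $2,666.38 = $2,997.08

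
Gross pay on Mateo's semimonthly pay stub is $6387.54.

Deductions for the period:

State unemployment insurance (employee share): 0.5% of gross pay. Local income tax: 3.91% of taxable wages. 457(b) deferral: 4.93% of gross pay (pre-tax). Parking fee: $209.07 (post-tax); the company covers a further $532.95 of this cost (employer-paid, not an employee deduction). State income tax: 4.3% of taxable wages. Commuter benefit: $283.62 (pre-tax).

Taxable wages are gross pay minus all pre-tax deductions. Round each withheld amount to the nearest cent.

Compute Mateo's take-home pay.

$5072.72

Commuter benefit: $283.62
457(b) deferral: $6387.54 × 0.0493 = $314.91
Pre-tax total = $283.62 + $314.91 = $598.53
Taxable wages = $6387.54 − $598.53 = $5789.01
State income tax: $5789.01 × 0.043 = $248.93
Local income tax: $5789.01 × 0.0391 = $226.35
State unemployment insurance (employee share): $6387.54 × 0.005 = $31.94
Parking fee: $209.07
(Employer's $532.95 toward parking fee is not withheld from the employee.)
Total deductions = $283.62 + $314.91 + $248.93 + $226.35 + $31.94 + $209.07 = $1314.82
Net pay = $6387.54 − $1314.82 = $5072.72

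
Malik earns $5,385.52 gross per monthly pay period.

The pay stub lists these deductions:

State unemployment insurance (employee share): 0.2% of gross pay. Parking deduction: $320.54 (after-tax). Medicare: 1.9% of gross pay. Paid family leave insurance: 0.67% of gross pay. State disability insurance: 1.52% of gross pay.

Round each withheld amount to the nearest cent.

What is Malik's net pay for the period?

Medicare: $5,385.52 × 0.019 = $102.32
State unemployment insurance (employee share): $5,385.52 × 0.002 = $10.77
State disability insurance: $5,385.52 × 0.0152 = $81.86
Paid family leave insurance: $5,385.52 × 0.0067 = $36.08
Parking deduction: $320.54
Total deductions = $102.32 + $10.77 + $81.86 + $36.08 + $320.54 = $551.57
Net pay = $5,385.52 − $551.57 = $4,833.95

$4,833.95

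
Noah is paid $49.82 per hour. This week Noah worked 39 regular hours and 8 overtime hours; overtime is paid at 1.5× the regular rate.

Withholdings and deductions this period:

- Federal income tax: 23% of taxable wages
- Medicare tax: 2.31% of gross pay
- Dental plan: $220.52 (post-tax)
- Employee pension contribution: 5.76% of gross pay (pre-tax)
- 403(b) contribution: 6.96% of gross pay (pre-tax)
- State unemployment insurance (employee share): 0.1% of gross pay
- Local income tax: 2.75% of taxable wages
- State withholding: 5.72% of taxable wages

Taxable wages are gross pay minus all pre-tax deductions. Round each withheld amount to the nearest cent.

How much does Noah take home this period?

Regular pay: 39 × $49.82 = $1,942.98
Overtime pay: 8 × $49.82 × 1.5 = $597.84
Gross pay = $1,942.98 + $597.84 = $2,540.82
403(b) contribution: $2,540.82 × 0.0696 = $176.84
Employee pension contribution: $2,540.82 × 0.0576 = $146.35
Pre-tax total = $176.84 + $146.35 = $323.19
Taxable wages = $2,540.82 − $323.19 = $2,217.63
Federal income tax: $2,217.63 × 0.23 = $510.05
State withholding: $2,217.63 × 0.0572 = $126.85
Local income tax: $2,217.63 × 0.0275 = $60.98
State unemployment insurance (employee share): $2,540.82 × 0.001 = $2.54
Medicare tax: $2,540.82 × 0.0231 = $58.69
Dental plan: $220.52
Total deductions = $176.84 + $146.35 + $510.05 + $126.85 + $60.98 + $2.54 + $58.69 + $220.52 = $1,302.82
Net pay = $2,540.82 − $1,302.82 = $1,238.00

$1,238.00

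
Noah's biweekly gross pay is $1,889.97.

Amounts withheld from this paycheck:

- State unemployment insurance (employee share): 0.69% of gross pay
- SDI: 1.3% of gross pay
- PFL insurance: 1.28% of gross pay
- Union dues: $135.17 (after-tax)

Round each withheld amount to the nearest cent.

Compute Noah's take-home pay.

SDI: $1,889.97 × 0.013 = $24.57
State unemployment insurance (employee share): $1,889.97 × 0.0069 = $13.04
PFL insurance: $1,889.97 × 0.0128 = $24.19
Union dues: $135.17
Total deductions = $24.57 + $13.04 + $24.19 + $135.17 = $196.97
Net pay = $1,889.97 − $196.97 = $1,693.00

$1,693.00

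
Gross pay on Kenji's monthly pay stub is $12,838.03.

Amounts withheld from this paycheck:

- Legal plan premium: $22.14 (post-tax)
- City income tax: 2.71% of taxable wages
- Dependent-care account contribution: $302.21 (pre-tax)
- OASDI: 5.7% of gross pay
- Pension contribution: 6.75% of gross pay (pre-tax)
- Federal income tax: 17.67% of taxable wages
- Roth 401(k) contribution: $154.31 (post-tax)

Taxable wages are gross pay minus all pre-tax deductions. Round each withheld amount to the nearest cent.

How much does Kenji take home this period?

Pension contribution: $12,838.03 × 0.0675 = $866.57
Dependent-care account contribution: $302.21
Pre-tax total = $866.57 + $302.21 = $1,168.78
Taxable wages = $12,838.03 − $1,168.78 = $11,669.25
Federal income tax: $11,669.25 × 0.1767 = $2,061.96
City income tax: $11,669.25 × 0.0271 = $316.24
OASDI: $12,838.03 × 0.057 = $731.77
Legal plan premium: $22.14
Roth 401(k) contribution: $154.31
Total deductions = $866.57 + $302.21 + $2,061.96 + $316.24 + $731.77 + $22.14 + $154.31 = $4,455.20
Net pay = $12,838.03 − $4,455.20 = $8,382.83

$8,382.83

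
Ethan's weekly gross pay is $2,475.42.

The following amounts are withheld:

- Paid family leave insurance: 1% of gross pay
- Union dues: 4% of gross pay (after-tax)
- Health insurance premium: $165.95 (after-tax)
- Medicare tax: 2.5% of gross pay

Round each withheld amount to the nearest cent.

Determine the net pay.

$2,123.81

Medicare tax: $2,475.42 × 0.025 = $61.89
Paid family leave insurance: $2,475.42 × 0.01 = $24.75
Union dues: $2,475.42 × 0.04 = $99.02
Health insurance premium: $165.95
Total deductions = $61.89 + $24.75 + $99.02 + $165.95 = $351.61
Net pay = $2,475.42 − $351.61 = $2,123.81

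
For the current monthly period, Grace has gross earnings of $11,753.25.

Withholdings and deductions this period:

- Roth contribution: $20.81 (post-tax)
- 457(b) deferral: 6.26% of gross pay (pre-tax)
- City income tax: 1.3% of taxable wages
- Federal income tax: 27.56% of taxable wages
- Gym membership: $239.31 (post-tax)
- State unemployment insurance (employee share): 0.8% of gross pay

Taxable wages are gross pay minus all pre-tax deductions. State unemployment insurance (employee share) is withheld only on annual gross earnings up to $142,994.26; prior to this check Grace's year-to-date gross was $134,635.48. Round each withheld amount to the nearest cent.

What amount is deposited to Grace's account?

$7,510.86

457(b) deferral: $11,753.25 × 0.0626 = $735.75
Taxable wages = $11,753.25 − $735.75 = $11,017.50
City income tax: $11,017.50 × 0.013 = $143.23
Federal income tax: $11,017.50 × 0.2756 = $3,036.42
State unemployment insurance (employee share): only $142,994.26 − $134,635.48 = $8,358.78 of this check is subject → $8,358.78 × 0.008 = $66.87
Roth contribution: $20.81
Gym membership: $239.31
Total deductions = $735.75 + $143.23 + $3,036.42 + $66.87 + $20.81 + $239.31 = $4,242.39
Net pay = $11,753.25 − $4,242.39 = $7,510.86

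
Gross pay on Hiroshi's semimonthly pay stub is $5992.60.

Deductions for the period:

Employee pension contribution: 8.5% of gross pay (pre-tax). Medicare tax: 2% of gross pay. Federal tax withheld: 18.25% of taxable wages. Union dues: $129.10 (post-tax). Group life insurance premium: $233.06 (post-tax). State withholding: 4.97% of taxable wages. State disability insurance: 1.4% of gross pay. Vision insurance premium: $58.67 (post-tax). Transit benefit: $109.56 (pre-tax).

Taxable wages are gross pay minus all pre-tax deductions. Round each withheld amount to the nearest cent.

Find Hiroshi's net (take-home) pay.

$3501.33

Employee pension contribution: $5992.60 × 0.085 = $509.37
Transit benefit: $109.56
Pre-tax total = $509.37 + $109.56 = $618.93
Taxable wages = $5992.60 − $618.93 = $5373.67
Federal tax withheld: $5373.67 × 0.1825 = $980.69
State withholding: $5373.67 × 0.0497 = $267.07
State disability insurance: $5992.60 × 0.014 = $83.90
Medicare tax: $5992.60 × 0.02 = $119.85
Union dues: $129.10
Vision insurance premium: $58.67
Group life insurance premium: $233.06
Total deductions = $509.37 + $109.56 + $980.69 + $267.07 + $83.90 + $119.85 + $129.10 + $58.67 + $233.06 = $2491.27
Net pay = $5992.60 − $2491.27 = $3501.33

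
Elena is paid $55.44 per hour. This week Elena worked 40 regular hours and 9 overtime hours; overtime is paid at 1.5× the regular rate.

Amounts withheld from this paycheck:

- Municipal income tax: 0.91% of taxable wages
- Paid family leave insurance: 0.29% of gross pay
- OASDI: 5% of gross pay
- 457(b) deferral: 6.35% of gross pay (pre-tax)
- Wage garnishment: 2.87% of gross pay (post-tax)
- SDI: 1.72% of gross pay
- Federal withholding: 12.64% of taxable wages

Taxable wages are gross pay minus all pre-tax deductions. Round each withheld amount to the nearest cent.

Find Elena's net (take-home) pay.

$2108.27

Regular pay: 40 × $55.44 = $2217.60
Overtime pay: 9 × $55.44 × 1.5 = $748.44
Gross pay = $2217.60 + $748.44 = $2966.04
457(b) deferral: $2966.04 × 0.0635 = $188.34
Taxable wages = $2966.04 − $188.34 = $2777.70
Municipal income tax: $2777.70 × 0.0091 = $25.28
Federal withholding: $2777.70 × 0.1264 = $351.10
Paid family leave insurance: $2966.04 × 0.0029 = $8.60
SDI: $2966.04 × 0.0172 = $51.02
OASDI: $2966.04 × 0.05 = $148.30
Wage garnishment: $2966.04 × 0.0287 = $85.13
Total deductions = $188.34 + $25.28 + $351.10 + $8.60 + $51.02 + $148.30 + $85.13 = $857.77
Net pay = $2966.04 − $857.77 = $2108.27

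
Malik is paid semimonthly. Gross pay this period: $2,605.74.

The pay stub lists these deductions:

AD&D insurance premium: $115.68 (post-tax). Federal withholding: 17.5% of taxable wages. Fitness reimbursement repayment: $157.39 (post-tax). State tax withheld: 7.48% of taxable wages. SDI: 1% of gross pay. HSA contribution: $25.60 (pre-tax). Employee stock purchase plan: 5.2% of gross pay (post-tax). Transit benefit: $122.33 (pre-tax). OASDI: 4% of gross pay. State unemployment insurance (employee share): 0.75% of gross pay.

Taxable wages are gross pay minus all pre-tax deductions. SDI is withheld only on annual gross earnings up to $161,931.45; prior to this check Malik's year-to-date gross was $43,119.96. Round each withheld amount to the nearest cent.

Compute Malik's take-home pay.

$1,285.45

Transit benefit: $122.33
HSA contribution: $25.60
Pre-tax total = $122.33 + $25.60 = $147.93
Taxable wages = $2,605.74 − $147.93 = $2,457.81
Federal withholding: $2,457.81 × 0.175 = $430.12
State tax withheld: $2,457.81 × 0.0748 = $183.84
SDI: cap not yet reached, full $2,605.74 is subject → $2,605.74 × 0.01 = $26.06
State unemployment insurance (employee share): $2,605.74 × 0.0075 = $19.54
OASDI: $2,605.74 × 0.04 = $104.23
AD&D insurance premium: $115.68
Employee stock purchase plan: $2,605.74 × 0.052 = $135.50
Fitness reimbursement repayment: $157.39
Total deductions = $122.33 + $25.60 + $430.12 + $183.84 + $26.06 + $19.54 + $104.23 + $115.68 + $135.50 + $157.39 = $1,320.29
Net pay = $2,605.74 − $1,320.29 = $1,285.45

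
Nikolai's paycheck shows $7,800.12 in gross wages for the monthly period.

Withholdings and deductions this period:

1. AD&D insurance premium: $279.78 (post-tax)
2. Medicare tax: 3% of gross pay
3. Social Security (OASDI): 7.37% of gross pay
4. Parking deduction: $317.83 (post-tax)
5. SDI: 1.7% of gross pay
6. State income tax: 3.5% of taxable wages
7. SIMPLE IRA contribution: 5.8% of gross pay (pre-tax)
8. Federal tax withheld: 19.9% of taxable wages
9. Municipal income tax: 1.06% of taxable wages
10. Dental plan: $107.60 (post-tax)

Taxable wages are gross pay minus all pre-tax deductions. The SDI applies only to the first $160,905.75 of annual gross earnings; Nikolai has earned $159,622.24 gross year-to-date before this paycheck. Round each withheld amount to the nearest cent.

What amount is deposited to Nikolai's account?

$4,014.56

SIMPLE IRA contribution: $7,800.12 × 0.058 = $452.41
Taxable wages = $7,800.12 − $452.41 = $7,347.71
State income tax: $7,347.71 × 0.035 = $257.17
Municipal income tax: $7,347.71 × 0.0106 = $77.89
Federal tax withheld: $7,347.71 × 0.199 = $1,462.19
SDI: only $160,905.75 − $159,622.24 = $1,283.51 of this check is subject → $1,283.51 × 0.017 = $21.82
Social Security (OASDI): $7,800.12 × 0.0737 = $574.87
Medicare tax: $7,800.12 × 0.03 = $234.00
Dental plan: $107.60
Parking deduction: $317.83
AD&D insurance premium: $279.78
Total deductions = $452.41 + $257.17 + $77.89 + $1,462.19 + $21.82 + $574.87 + $234.00 + $107.60 + $317.83 + $279.78 = $3,785.56
Net pay = $7,800.12 − $3,785.56 = $4,014.56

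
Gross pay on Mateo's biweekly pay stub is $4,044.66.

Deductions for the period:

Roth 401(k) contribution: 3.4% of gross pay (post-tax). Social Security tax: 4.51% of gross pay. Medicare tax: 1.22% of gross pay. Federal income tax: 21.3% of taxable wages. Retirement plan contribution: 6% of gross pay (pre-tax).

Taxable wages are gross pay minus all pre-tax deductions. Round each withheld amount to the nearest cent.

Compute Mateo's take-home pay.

Retirement plan contribution: $4,044.66 × 0.06 = $242.68
Taxable wages = $4,044.66 − $242.68 = $3,801.98
Federal income tax: $3,801.98 × 0.213 = $809.82
Medicare tax: $4,044.66 × 0.0122 = $49.34
Social Security tax: $4,044.66 × 0.0451 = $182.41
Roth 401(k) contribution: $4,044.66 × 0.034 = $137.52
Total deductions = $242.68 + $809.82 + $49.34 + $182.41 + $137.52 = $1,421.77
Net pay = $4,044.66 − $1,421.77 = $2,622.89

$2,622.89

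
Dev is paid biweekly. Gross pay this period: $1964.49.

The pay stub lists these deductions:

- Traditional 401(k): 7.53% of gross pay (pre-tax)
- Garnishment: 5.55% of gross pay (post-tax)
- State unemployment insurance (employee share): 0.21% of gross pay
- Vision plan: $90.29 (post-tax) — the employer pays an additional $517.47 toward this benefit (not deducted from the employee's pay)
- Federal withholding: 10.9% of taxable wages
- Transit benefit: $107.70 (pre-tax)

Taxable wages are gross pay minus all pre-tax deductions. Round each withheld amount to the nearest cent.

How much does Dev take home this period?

$1319.14

Traditional 401(k): $1964.49 × 0.0753 = $147.93
Transit benefit: $107.70
Pre-tax total = $147.93 + $107.70 = $255.63
Taxable wages = $1964.49 − $255.63 = $1708.86
Federal withholding: $1708.86 × 0.109 = $186.27
State unemployment insurance (employee share): $1964.49 × 0.0021 = $4.13
Garnishment: $1964.49 × 0.0555 = $109.03
Vision plan: $90.29
(Employer's $517.47 toward vision plan is not withheld from the employee.)
Total deductions = $147.93 + $107.70 + $186.27 + $4.13 + $109.03 + $90.29 = $645.35
Net pay = $1964.49 − $645.35 = $1319.14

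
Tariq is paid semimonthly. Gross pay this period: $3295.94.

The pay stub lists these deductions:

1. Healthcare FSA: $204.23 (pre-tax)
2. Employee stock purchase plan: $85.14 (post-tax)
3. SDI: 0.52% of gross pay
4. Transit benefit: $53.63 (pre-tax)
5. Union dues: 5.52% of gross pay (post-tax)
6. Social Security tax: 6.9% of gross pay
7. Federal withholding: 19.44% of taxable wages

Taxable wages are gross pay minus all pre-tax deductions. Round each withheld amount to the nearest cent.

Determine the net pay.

Transit benefit: $53.63
Healthcare FSA: $204.23
Pre-tax total = $53.63 + $204.23 = $257.86
Taxable wages = $3295.94 − $257.86 = $3038.08
Federal withholding: $3038.08 × 0.1944 = $590.60
Social Security tax: $3295.94 × 0.069 = $227.42
SDI: $3295.94 × 0.0052 = $17.14
Employee stock purchase plan: $85.14
Union dues: $3295.94 × 0.0552 = $181.94
Total deductions = $53.63 + $204.23 + $590.60 + $227.42 + $17.14 + $85.14 + $181.94 = $1360.10
Net pay = $3295.94 − $1360.10 = $1935.84

$1935.84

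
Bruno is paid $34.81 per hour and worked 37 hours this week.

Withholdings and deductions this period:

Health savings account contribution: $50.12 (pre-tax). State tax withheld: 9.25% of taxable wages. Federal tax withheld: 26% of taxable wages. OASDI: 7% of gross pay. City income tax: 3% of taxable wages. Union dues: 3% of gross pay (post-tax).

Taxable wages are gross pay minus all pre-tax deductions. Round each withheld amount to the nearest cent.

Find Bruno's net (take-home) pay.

Gross pay: 37 × $34.81 = $1,287.97
Health savings account contribution: $50.12
Taxable wages = $1,287.97 − $50.12 = $1,237.85
Federal tax withheld: $1,237.85 × 0.26 = $321.84
State tax withheld: $1,237.85 × 0.0925 = $114.50
City income tax: $1,237.85 × 0.03 = $37.14
OASDI: $1,287.97 × 0.07 = $90.16
Union dues: $1,287.97 × 0.03 = $38.64
Total deductions = $50.12 + $321.84 + $114.50 + $37.14 + $90.16 + $38.64 = $652.40
Net pay = $1,287.97 − $652.40 = $635.57

$635.57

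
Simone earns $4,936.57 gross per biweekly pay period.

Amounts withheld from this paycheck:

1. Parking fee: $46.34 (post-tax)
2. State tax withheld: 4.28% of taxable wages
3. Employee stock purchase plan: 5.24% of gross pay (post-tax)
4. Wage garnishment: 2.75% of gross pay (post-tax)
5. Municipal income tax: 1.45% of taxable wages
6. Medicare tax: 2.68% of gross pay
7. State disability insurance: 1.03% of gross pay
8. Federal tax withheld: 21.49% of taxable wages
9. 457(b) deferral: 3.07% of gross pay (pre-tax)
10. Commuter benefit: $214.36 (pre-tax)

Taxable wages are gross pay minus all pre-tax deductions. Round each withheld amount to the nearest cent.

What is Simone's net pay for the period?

$2,702.61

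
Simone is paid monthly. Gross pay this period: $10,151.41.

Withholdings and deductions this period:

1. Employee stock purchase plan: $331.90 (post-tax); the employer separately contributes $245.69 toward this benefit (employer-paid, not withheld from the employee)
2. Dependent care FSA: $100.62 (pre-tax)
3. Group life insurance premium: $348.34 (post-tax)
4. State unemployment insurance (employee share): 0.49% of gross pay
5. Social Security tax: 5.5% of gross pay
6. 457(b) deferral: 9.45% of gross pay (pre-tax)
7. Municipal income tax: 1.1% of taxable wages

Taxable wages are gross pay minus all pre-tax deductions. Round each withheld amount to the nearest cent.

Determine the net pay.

Dependent care FSA: $100.62
457(b) deferral: $10,151.41 × 0.0945 = $959.31
Pre-tax total = $100.62 + $959.31 = $1,059.93
Taxable wages = $10,151.41 − $1,059.93 = $9,091.48
Municipal income tax: $9,091.48 × 0.011 = $100.01
State unemployment insurance (employee share): $10,151.41 × 0.0049 = $49.74
Social Security tax: $10,151.41 × 0.055 = $558.33
Employee stock purchase plan: $331.90
Group life insurance premium: $348.34
(Employer's $245.69 toward employee stock purchase plan is not withheld from the employee.)
Total deductions = $100.62 + $959.31 + $100.01 + $49.74 + $558.33 + $331.90 + $348.34 = $2,448.25
Net pay = $10,151.41 − $2,448.25 = $7,703.16

$7,703.16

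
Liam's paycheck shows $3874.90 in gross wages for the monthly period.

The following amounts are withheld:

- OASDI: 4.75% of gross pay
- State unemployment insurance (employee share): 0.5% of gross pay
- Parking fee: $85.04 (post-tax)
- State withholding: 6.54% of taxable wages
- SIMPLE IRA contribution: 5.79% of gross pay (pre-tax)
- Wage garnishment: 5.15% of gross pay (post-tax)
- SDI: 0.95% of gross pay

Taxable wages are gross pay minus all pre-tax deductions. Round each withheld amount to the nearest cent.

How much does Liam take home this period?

$2886.95

SIMPLE IRA contribution: $3874.90 × 0.0579 = $224.36
Taxable wages = $3874.90 − $224.36 = $3650.54
State withholding: $3650.54 × 0.0654 = $238.75
State unemployment insurance (employee share): $3874.90 × 0.005 = $19.37
SDI: $3874.90 × 0.0095 = $36.81
OASDI: $3874.90 × 0.0475 = $184.06
Wage garnishment: $3874.90 × 0.0515 = $199.56
Parking fee: $85.04
Total deductions = $224.36 + $238.75 + $19.37 + $36.81 + $184.06 + $199.56 + $85.04 = $987.95
Net pay = $3874.90 − $987.95 = $2886.95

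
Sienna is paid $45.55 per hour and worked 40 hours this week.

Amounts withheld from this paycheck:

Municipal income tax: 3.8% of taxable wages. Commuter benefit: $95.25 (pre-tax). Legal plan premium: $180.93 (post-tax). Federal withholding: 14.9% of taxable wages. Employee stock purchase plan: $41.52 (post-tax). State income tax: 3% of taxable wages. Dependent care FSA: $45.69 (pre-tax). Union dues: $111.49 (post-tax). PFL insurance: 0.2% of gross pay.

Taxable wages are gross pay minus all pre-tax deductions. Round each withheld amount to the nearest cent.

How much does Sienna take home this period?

$978.69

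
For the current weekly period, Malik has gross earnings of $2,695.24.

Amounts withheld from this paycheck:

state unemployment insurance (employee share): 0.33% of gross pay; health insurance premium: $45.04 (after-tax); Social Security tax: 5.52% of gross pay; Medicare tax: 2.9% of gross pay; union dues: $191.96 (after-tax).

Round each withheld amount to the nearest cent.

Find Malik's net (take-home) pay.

$2,222.41

Medicare tax: $2,695.24 × 0.029 = $78.16
Social Security tax: $2,695.24 × 0.0552 = $148.78
State unemployment insurance (employee share): $2,695.24 × 0.0033 = $8.89
Health insurance premium: $45.04
Union dues: $191.96
Total deductions = $78.16 + $148.78 + $8.89 + $45.04 + $191.96 = $472.83
Net pay = $2,695.24 − $472.83 = $2,222.41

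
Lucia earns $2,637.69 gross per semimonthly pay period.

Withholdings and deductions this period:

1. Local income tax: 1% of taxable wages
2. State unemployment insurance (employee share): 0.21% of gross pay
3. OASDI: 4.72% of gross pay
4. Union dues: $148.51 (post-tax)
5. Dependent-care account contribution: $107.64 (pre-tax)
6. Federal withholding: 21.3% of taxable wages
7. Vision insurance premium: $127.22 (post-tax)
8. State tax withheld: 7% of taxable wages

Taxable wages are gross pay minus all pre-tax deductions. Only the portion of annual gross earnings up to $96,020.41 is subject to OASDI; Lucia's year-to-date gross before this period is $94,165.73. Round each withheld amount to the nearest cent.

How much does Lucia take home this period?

Dependent-care account contribution: $107.64
Taxable wages = $2,637.69 − $107.64 = $2,530.05
State tax withheld: $2,530.05 × 0.07 = $177.10
Local income tax: $2,530.05 × 0.01 = $25.30
Federal withholding: $2,530.05 × 0.213 = $538.90
OASDI: only $96,020.41 − $94,165.73 = $1,854.68 of this check is subject → $1,854.68 × 0.0472 = $87.54
State unemployment insurance (employee share): $2,637.69 × 0.0021 = $5.54
Union dues: $148.51
Vision insurance premium: $127.22
Total deductions = $107.64 + $177.10 + $25.30 + $538.90 + $87.54 + $5.54 + $148.51 + $127.22 = $1,217.75
Net pay = $2,637.69 − $1,217.75 = $1,419.94

$1,419.94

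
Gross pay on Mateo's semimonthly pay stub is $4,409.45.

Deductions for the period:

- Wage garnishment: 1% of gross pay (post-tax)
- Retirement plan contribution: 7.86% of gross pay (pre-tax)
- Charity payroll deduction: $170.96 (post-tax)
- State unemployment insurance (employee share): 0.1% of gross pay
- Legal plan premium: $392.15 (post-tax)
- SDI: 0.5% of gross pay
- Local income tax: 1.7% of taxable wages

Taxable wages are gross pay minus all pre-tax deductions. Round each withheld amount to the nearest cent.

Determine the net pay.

$3,360.14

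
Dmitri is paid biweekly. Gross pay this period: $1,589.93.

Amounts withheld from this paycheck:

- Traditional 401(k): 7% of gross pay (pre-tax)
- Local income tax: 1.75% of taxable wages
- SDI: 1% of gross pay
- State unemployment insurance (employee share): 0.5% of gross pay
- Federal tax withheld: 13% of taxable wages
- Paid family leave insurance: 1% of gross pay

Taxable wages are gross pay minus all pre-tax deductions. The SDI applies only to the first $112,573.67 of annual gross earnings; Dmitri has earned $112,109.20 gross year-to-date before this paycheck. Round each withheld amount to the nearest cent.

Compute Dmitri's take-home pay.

$1,232.04

Traditional 401(k): $1,589.93 × 0.07 = $111.30
Taxable wages = $1,589.93 − $111.30 = $1,478.63
Local income tax: $1,478.63 × 0.0175 = $25.88
Federal tax withheld: $1,478.63 × 0.13 = $192.22
SDI: only $112,573.67 − $112,109.20 = $464.47 of this check is subject → $464.47 × 0.01 = $4.64
State unemployment insurance (employee share): $1,589.93 × 0.005 = $7.95
Paid family leave insurance: $1,589.93 × 0.01 = $15.90
Total deductions = $111.30 + $25.88 + $192.22 + $4.64 + $7.95 + $15.90 = $357.89
Net pay = $1,589.93 − $357.89 = $1,232.04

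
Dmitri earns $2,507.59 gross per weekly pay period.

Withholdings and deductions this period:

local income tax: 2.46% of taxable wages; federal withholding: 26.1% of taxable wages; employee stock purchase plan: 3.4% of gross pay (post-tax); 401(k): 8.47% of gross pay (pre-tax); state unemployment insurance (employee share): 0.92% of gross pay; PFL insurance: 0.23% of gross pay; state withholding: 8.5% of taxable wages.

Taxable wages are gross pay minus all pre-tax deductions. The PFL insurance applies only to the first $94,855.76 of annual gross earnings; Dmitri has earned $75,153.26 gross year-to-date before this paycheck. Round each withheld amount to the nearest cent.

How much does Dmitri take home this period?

401(k): $2,507.59 × 0.0847 = $212.39
Taxable wages = $2,507.59 − $212.39 = $2,295.20
State withholding: $2,295.20 × 0.085 = $195.09
Federal withholding: $2,295.20 × 0.261 = $599.05
Local income tax: $2,295.20 × 0.0246 = $56.46
State unemployment insurance (employee share): $2,507.59 × 0.0092 = $23.07
PFL insurance: cap not yet reached, full $2,507.59 is subject → $2,507.59 × 0.0023 = $5.77
Employee stock purchase plan: $2,507.59 × 0.034 = $85.26
Total deductions = $212.39 + $195.09 + $599.05 + $56.46 + $23.07 + $5.77 + $85.26 = $1,177.09
Net pay = $2,507.59 − $1,177.09 = $1,330.50

$1,330.50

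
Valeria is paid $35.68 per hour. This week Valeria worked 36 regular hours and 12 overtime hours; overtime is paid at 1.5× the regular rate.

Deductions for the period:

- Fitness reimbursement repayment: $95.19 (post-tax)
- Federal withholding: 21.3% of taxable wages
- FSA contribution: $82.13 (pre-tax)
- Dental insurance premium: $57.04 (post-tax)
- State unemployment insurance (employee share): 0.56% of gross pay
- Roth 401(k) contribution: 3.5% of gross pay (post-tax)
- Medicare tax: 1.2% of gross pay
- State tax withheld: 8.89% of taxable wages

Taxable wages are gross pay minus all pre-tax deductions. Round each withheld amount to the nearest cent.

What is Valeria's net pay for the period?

$1,034.13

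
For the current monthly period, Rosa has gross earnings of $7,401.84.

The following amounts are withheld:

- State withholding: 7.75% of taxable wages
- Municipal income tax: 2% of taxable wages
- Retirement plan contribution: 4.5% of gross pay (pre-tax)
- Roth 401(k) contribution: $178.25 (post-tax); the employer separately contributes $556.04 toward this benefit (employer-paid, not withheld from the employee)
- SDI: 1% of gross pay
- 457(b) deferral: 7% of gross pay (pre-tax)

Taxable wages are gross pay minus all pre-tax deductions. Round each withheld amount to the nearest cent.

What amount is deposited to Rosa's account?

$5,659.68

457(b) deferral: $7,401.84 × 0.07 = $518.13
Retirement plan contribution: $7,401.84 × 0.045 = $333.08
Pre-tax total = $518.13 + $333.08 = $851.21
Taxable wages = $7,401.84 − $851.21 = $6,550.63
Municipal income tax: $6,550.63 × 0.02 = $131.01
State withholding: $6,550.63 × 0.0775 = $507.67
SDI: $7,401.84 × 0.01 = $74.02
Roth 401(k) contribution: $178.25
(Employer's $556.04 toward Roth 401(k) contribution is not withheld from the employee.)
Total deductions = $518.13 + $333.08 + $131.01 + $507.67 + $74.02 + $178.25 = $1,742.16
Net pay = $7,401.84 − $1,742.16 = $5,659.68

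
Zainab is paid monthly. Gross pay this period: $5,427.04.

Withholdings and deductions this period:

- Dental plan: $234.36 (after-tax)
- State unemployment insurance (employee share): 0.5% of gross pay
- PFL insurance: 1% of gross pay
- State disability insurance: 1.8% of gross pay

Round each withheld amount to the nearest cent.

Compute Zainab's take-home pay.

$5,013.58

PFL insurance: $5,427.04 × 0.01 = $54.27
State unemployment insurance (employee share): $5,427.04 × 0.005 = $27.14
State disability insurance: $5,427.04 × 0.018 = $97.69
Dental plan: $234.36
Total deductions = $54.27 + $27.14 + $97.69 + $234.36 = $413.46
Net pay = $5,427.04 − $413.46 = $5,013.58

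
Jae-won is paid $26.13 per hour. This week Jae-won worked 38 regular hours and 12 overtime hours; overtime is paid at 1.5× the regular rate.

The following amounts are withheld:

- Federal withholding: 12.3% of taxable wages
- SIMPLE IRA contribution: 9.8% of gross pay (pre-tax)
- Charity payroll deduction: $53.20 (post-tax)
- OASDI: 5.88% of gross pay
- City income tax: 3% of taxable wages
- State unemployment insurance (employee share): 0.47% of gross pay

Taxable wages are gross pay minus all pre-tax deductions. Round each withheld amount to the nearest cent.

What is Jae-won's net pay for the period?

$971.81

Regular pay: 38 × $26.13 = $992.94
Overtime pay: 12 × $26.13 × 1.5 = $470.34
Gross pay = $992.94 + $470.34 = $1,463.28
SIMPLE IRA contribution: $1,463.28 × 0.098 = $143.40
Taxable wages = $1,463.28 − $143.40 = $1,319.88
City income tax: $1,319.88 × 0.03 = $39.60
Federal withholding: $1,319.88 × 0.123 = $162.35
OASDI: $1,463.28 × 0.0588 = $86.04
State unemployment insurance (employee share): $1,463.28 × 0.0047 = $6.88
Charity payroll deduction: $53.20
Total deductions = $143.40 + $39.60 + $162.35 + $86.04 + $6.88 + $53.20 = $491.47
Net pay = $1,463.28 − $491.47 = $971.81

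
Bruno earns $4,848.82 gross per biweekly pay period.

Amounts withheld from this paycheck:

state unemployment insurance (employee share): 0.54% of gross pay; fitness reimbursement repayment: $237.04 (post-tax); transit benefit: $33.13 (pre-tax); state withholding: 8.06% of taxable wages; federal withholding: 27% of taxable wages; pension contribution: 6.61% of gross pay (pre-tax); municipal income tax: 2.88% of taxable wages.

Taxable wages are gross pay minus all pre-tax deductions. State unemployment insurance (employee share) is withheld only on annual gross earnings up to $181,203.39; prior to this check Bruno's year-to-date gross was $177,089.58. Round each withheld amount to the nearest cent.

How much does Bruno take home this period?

$2,530.46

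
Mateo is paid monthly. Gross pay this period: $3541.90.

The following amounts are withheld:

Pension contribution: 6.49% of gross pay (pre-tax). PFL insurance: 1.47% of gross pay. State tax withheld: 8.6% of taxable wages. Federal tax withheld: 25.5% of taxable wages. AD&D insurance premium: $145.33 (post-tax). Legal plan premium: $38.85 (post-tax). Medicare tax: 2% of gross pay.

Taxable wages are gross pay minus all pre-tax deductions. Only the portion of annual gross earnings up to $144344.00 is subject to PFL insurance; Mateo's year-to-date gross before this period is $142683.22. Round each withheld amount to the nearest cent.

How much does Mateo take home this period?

$1903.20

Pension contribution: $3541.90 × 0.0649 = $229.87
Taxable wages = $3541.90 − $229.87 = $3312.03
State tax withheld: $3312.03 × 0.086 = $284.83
Federal tax withheld: $3312.03 × 0.255 = $844.57
PFL insurance: only $144344.00 − $142683.22 = $1660.78 of this check is subject → $1660.78 × 0.0147 = $24.41
Medicare tax: $3541.90 × 0.02 = $70.84
Legal plan premium: $38.85
AD&D insurance premium: $145.33
Total deductions = $229.87 + $284.83 + $844.57 + $24.41 + $70.84 + $38.85 + $145.33 = $1638.70
Net pay = $3541.90 − $1638.70 = $1903.20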